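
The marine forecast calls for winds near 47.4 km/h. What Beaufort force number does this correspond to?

Beaufort force 6

47.4 km/h = 13.2 m/s, which is Beaufort 6 (strong breeze, 10.8–13.8 m/s).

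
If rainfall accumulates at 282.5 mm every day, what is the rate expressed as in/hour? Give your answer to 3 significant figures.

282.5 mm/day × 0.0393701 in/mm × 0.0416667 day/hour = 0.463 in/hour.

0.463 in/hour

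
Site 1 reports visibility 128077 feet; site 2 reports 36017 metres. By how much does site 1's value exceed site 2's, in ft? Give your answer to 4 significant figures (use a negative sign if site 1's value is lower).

9911 ft

site 2: 36017 m = 118166.01 ft.
Difference: 128077.00 − 118166.01 = 9911 ft.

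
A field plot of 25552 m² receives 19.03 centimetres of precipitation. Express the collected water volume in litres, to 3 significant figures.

4860000 litres

Depth: 19.03 cm × 10 = 190.3 mm.
1 mm over 1 m² is 1 L, so volume = 190.3 × 25552 = 4862545.6 L ≈ 4860000 L.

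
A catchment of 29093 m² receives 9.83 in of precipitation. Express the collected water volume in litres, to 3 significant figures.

7260000 litres

Depth: 9.83 in × 25.4 = 249.682 mm.
1 mm over 1 m² is 1 L, so volume = 249.682 × 29093 = 7263998.4 L ≈ 7260000 L.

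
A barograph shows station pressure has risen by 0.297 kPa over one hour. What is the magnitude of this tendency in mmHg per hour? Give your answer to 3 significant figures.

2.23 mmHg per hour

0.297 kPa / 1 h × 7.50062 mmHg/kPa = 2.23 mmHg/h.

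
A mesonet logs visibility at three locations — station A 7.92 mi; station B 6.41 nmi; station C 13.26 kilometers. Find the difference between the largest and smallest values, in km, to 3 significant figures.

station A: 7.92 SM = 12.7460 km.
station B: 6.41 nmi = 11.8713 km.
Spread: 13.2600 − 11.8713 = 1.39 km.

1.39 km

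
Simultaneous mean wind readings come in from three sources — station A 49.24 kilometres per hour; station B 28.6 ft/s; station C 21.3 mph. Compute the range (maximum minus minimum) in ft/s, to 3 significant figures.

16.3 ft/s

station A: 49.24 km/h = 44.875 ft/s.
station C: 21.3 mph = 31.240 ft/s.
Spread: 44.875 − 28.600 = 16.3 ft/s.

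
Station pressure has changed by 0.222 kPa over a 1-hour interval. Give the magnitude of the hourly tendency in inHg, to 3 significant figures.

0.0656 inHg per hour

0.222 kPa / 1 h × 0.2953 inHg/kPa = 0.0656 inHg/h.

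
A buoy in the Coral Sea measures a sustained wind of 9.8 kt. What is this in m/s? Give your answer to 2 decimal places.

5.04 m/s

1 kt = 0.514444 m/s, so 9.8 × 0.514444 = 5.04 m/s.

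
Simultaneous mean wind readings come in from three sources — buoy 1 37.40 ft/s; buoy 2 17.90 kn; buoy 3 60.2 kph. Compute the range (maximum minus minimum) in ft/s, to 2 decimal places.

buoy 2: 17.90 kt = 30.2118 ft/s.
buoy 3: 60.2 km/h = 54.8629 ft/s.
Spread: 54.8629 − 30.2118 = 24.65 ft/s.

24.65 ft/s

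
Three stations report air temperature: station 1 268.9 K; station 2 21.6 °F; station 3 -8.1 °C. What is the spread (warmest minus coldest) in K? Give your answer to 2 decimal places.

3.85 K

station 1: 268.9 K = -4.250 °C.
station 2: 21.6 °F = -5.778 °C.
Spread: (-4.250) − (-8.100) = 3.850 °C.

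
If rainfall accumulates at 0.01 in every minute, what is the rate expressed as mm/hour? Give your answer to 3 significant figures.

15.2 mm/hour

0.01 in/minute × 25.4 mm/in × 60 minute/hour = 15.2 mm/hour.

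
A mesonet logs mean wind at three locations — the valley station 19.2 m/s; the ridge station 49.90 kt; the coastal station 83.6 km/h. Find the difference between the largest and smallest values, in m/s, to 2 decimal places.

6.47 m/s

the ridge station: 49.90 kt = 25.6708 m/s.
the coastal station: 83.6 km/h = 23.2222 m/s.
Spread: 25.6708 − 19.2000 = 6.47 m/s.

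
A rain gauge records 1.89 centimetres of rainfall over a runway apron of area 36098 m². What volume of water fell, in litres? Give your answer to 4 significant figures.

682300 litres

Depth: 1.89 cm × 10 = 18.9 mm.
1 mm over 1 m² is 1 L, so volume = 18.9 × 36098 = 682252.2 L ≈ 682300 L.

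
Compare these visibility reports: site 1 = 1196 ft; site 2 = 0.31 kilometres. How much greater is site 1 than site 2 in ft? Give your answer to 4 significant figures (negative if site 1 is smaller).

site 2: 0.31 km = 1017.060 ft.
Difference: 1196.000 − 1017.060 = 178.9 ft.

178.9 ft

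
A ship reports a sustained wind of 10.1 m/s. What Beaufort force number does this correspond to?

10.1 m/s lies in the Beaufort 5 band (fresh breeze, 8.0–10.7 m/s).

Beaufort force 5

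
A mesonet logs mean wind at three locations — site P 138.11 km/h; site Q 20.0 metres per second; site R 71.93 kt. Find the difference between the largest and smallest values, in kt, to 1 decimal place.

35.7 kt

site P: 138.11 km/h = 74.573 kt.
site Q: 20.0 m/s = 38.877 kt.
Spread: 74.573 − 38.877 = 35.7 kt.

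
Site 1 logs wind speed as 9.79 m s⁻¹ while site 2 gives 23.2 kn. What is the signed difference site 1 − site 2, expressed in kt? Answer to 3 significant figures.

site 1: 9.79 m/s = 19.0302 kt.
Difference: 19.0302 − 23.2000 = -4.17 kt.

-4.17 kt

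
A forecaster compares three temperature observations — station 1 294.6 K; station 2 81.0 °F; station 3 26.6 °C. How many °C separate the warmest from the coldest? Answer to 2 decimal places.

5.77 °C

station 1: 294.6 K = 21.450 °C.
station 2: 81.0 °F = 27.222 °C.
Spread: 27.222 − 21.450 = 5.772 °C.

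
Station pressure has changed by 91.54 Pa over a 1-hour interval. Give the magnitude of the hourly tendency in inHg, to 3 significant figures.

91.54 Pa / 1 h × 0.0002953 inHg/Pa = 0.0270 inHg/h.

0.0270 inHg per hour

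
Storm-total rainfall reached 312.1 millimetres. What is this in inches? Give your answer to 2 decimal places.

12.29 in

1 mm = 0.0393701 in, so 312.1 × 0.0393701 = 12.29 in.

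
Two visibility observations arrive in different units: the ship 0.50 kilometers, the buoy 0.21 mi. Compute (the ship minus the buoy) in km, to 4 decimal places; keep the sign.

the buoy: 0.21 SM = 0.337962 km.
Difference: 0.500000 − 0.337962 = 0.1620 km.

0.1620 km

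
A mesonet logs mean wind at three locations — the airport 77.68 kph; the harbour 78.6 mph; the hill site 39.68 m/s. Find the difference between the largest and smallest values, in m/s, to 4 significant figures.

the airport: 77.68 km/h = 21.5778 m/s.
the harbour: 78.6 mph = 35.1373 m/s.
Spread: 39.6800 − 21.5778 = 18.10 m/s.

18.10 m/s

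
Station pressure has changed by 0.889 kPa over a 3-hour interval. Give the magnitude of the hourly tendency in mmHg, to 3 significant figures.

2.22 mmHg per hour

0.889 kPa / 3 h × 7.50062 mmHg/kPa = 2.22 mmHg/h.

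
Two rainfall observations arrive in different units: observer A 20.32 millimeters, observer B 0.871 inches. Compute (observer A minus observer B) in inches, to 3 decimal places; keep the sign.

-0.071 in

observer A: 20.32 mm = 0.80000 in.
Difference: 0.80000 − 0.87100 = -0.071 in.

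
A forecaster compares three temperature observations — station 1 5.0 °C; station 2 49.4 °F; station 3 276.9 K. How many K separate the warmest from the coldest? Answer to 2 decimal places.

5.92 K

station 2: 49.4 °F = 9.667 °C.
station 3: 276.9 K = 3.750 °C.
Spread: 9.667 − 3.750 = 5.917 °C.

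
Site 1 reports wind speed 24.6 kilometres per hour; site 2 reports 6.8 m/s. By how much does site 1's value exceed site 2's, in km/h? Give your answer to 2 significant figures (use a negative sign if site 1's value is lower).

0.12 km/h

site 2: 6.8 m/s = 24.4800 km/h.
Difference: 24.6000 − 24.4800 = 0.12 km/h.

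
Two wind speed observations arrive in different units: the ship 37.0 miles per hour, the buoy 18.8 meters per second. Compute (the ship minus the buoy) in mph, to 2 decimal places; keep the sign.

the buoy: 18.8 m/s = 42.0544 mph.
Difference: 37.0000 − 42.0544 = -5.05 mph.

-5.05 mph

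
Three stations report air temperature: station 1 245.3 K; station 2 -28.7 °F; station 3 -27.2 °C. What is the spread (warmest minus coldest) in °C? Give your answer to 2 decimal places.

6.52 °C

station 1: 245.3 K = -27.850 °C.
station 2: -28.7 °F = -33.722 °C.
Spread: (-27.200) − (-33.722) = 6.522 °C.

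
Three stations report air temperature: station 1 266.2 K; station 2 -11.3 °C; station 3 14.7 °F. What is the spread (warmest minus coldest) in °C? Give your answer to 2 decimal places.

4.35 °C

station 1: 266.2 K = -6.950 °C.
station 3: 14.7 °F = -9.611 °C.
Spread: (-6.950) − (-11.300) = 4.350 °C.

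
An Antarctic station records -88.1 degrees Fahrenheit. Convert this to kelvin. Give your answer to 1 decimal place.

206.4 K

First to °C: -66.72 °C.
Then to K: 206.4 K.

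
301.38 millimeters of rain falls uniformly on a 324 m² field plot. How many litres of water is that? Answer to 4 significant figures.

1 mm over 1 m² is 1 L, so volume = 301.38 × 324 = 97647.12 L ≈ 97650 L.

97650 litres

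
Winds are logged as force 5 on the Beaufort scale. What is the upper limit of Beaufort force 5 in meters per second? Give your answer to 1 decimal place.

Beaufort 5 (fresh breeze) spans 8.0–10.7 m/s.

10.7 m/s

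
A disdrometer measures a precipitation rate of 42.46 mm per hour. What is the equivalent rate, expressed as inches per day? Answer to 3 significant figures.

40.1 in/day

42.46 mm/hour × 0.0393701 in/mm × 24 hour/day = 40.1 in/day.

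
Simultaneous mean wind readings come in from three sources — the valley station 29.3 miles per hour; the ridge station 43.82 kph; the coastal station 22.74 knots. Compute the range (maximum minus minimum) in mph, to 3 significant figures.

3.13 mph

the ridge station: 43.82 km/h = 27.2285 mph.
the coastal station: 22.74 kt = 26.1687 mph.
Spread: 29.3000 − 26.1687 = 3.13 mph.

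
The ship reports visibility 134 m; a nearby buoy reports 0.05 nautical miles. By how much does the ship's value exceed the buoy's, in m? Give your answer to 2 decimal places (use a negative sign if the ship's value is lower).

the buoy: 0.05 nmi = 92.6000 m.
Difference: 134.0000 − 92.6000 = 41.40 m.

41.40 m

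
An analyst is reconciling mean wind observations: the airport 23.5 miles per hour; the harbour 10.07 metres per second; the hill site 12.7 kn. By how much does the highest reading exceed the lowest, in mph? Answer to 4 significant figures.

8.885 mph

the harbour: 10.07 m/s = 22.52595 mph.
the hill site: 12.7 kt = 14.61490 mph.
Spread: 23.50000 − 14.61490 = 8.885 mph.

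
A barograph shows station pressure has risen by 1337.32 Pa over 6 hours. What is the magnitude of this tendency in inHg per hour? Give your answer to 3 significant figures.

1337.32 Pa / 6 h × 0.0002953 inHg/Pa = 0.0658 inHg/h.

0.0658 inHg per hour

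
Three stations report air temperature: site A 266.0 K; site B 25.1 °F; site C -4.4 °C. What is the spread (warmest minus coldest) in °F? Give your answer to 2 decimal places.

5.97 °F

site A: 266.0 K = -7.150 °C.
site B: 25.1 °F = -3.833 °C.
Spread: (-3.833) − (-7.150) = 3.317 °C = 5.97 °F.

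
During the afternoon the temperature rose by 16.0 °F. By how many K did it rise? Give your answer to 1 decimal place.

8.9 K

A change of 1 °C equals a change of 1.8 °F: ΔK = 16.0 × 0.5556 = 8.9 K.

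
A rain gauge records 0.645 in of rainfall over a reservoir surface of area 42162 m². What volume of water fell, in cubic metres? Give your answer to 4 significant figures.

Depth: 0.645 in × 25.4 = 16.383 mm.
1 mm over 1 m² is 1 L, so volume = 16.383 × 42162 = 690740.05 L = 690.7 m³.

690.7 cubic metres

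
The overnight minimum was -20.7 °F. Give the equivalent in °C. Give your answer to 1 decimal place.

°C = (°F − 32) × 5/9 = (-20.7 − 32) / 1.8 = -29.3 °C.

-29.3 °C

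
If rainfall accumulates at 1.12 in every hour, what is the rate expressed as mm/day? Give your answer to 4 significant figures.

682.8 mm/day

1.12 in/hour × 25.4 mm/in × 24 hour/day = 682.8 mm/day.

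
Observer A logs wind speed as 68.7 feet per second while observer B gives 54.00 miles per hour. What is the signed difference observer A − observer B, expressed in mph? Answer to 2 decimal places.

-7.16 mph

observer A: 68.7 ft/s = 46.8409 mph.
Difference: 46.8409 − 54.0000 = -7.16 mph.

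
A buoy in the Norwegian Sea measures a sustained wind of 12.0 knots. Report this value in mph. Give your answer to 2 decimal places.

1 kt = 1.15078 mph, so 12.0 × 1.15078 = 13.81 mph.

13.81 mph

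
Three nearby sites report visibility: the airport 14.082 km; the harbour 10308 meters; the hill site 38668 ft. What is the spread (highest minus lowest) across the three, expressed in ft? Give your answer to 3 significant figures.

the airport: 14.082 km = 46200.79 ft.
the harbour: 10308 m = 33818.90 ft.
Spread: 46200.79 − 33818.90 = 12400 ft.

12400 ft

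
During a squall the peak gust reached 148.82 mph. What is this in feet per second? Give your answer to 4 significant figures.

218.3 ft/s

1 mph = 1.46667 ft/s, so 148.82 × 1.46667 = 218.3 ft/s.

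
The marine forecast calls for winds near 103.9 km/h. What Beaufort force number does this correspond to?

103.9 km/h = 28.9 m/s, which is Beaufort 11 (violent storm, 28.5–32.6 m/s).

Beaufort force 11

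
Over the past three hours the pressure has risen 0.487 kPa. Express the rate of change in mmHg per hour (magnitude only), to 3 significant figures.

0.487 kPa / 3 h × 7.50062 mmHg/kPa = 1.22 mmHg/h.

1.22 mmHg per hour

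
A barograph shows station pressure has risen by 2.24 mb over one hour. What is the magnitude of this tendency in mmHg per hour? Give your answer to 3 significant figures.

1.68 mmHg per hour

2.24 mb / 1 h × 0.750062 mmHg/mb = 1.68 mmHg/h.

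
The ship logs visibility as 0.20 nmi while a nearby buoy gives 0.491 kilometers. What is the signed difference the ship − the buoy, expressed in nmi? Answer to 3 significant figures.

-0.0651 nmi

the buoy: 0.491 km = 0.265119 nmi.
Difference: 0.200000 − 0.265119 = -0.0651 nmi.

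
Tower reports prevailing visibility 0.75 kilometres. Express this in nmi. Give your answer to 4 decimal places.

1 km = 0.539957 nmi, so 0.75 × 0.539957 = 0.4050 nmi.

0.4050 nmi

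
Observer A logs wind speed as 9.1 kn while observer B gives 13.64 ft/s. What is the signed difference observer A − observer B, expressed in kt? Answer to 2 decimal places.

observer B: 13.64 ft/s = 8.0815 kt.
Difference: 9.1000 − 8.0815 = 1.02 kt.

1.02 kt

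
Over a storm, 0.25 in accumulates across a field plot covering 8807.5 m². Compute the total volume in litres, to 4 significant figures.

Depth: 0.25 in × 25.4 = 6.35 mm.
1 mm over 1 m² is 1 L, so volume = 6.35 × 8807.5 = 55927.625 L ≈ 55930 L.

55930 litres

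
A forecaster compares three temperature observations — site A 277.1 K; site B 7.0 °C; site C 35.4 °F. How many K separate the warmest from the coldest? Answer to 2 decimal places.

5.11 K

site A: 277.1 K = 3.950 °C.
site C: 35.4 °F = 1.889 °C.
Spread: 7.000 − 1.889 = 5.111 °C.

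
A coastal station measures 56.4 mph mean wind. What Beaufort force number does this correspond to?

Beaufort force 10

56.4 mph = 25.2 m/s, which is Beaufort 10 (storm, 24.5–28.4 m/s).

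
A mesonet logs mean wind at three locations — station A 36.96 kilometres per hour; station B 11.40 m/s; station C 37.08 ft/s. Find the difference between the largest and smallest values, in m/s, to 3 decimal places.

1.133 m/s

station A: 36.96 km/h = 10.26667 m/s.
station C: 37.08 ft/s = 11.30198 m/s.
Spread: 11.40000 − 10.26667 = 1.133 m/s.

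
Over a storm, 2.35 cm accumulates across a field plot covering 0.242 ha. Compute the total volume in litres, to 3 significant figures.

56900 litres

Depth: 2.35 cm × 10 = 23.5 mm.
Area: 0.242 ha = 2420 m².
1 mm over 1 m² is 1 L, so volume = 23.5 × 2420 = 56870 L ≈ 56900 L.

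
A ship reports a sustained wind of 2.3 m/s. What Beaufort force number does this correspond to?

2.3 m/s lies in the Beaufort 2 band (light breeze, 1.6–3.3 m/s).

Beaufort force 2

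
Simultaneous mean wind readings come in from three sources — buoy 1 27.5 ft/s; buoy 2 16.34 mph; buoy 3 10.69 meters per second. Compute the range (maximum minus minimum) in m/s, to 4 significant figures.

buoy 1: 27.5 ft/s = 8.38200 m/s.
buoy 2: 16.34 mph = 7.30463 m/s.
Spread: 10.69000 − 7.30463 = 3.385 m/s.

3.385 m/s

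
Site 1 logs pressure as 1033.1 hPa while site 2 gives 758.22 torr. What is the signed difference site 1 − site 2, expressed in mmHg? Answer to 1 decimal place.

site 1: 1033.1 hPa = 774.889 mmHg.
Difference: 774.889 − 758.220 = 16.7 mmHg.

16.7 mmHg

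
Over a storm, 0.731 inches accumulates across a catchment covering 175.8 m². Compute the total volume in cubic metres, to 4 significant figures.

3.264 cubic metres

Depth: 0.731 in × 25.4 = 18.5674 mm.
1 mm over 1 m² is 1 L, so volume = 18.5674 × 175.8 = 3264.1489 L = 3.264 m³.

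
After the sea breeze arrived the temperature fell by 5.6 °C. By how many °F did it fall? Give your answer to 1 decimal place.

10.1 °F

Converting a difference, only the 9/5 scale factor applies: Δ°F = 5.6 × 1.8 = 10.1 °F.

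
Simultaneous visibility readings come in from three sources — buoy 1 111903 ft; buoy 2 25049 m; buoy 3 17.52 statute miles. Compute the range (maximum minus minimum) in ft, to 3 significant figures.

29700 ft

buoy 2: 25049 m = 82181.76 ft.
buoy 3: 17.52 SM = 92505.60 ft.
Spread: 111903.00 − 82181.76 = 29700 ft.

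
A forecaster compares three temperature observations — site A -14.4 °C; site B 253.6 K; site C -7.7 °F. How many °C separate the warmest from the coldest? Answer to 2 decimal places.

site B: 253.6 K = -19.550 °C.
site C: -7.7 °F = -22.056 °C.
Spread: (-14.400) − (-22.056) = 7.656 °C.

7.66 °C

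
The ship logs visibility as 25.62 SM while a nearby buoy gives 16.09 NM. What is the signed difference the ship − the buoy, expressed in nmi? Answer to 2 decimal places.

the ship: 25.62 SM = 22.2632 nmi.
Difference: 22.2632 − 16.0900 = 6.17 nmi.

6.17 nmi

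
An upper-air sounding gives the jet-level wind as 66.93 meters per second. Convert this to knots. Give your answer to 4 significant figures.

1 m/s = 1.94384 kt, so 66.93 × 1.94384 = 130.1 kt.

130.1 kt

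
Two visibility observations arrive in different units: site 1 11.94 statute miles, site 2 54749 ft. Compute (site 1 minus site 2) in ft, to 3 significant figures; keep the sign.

site 1: 11.94 SM = 63043.20 ft.
Difference: 63043.20 − 54749.00 = 8290 ft.

8290 ft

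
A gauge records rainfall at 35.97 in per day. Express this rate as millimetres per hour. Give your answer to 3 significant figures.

38.1 mm/hour

35.97 in/day × 25.4 mm/in × 0.0416667 day/hour = 38.1 mm/hour.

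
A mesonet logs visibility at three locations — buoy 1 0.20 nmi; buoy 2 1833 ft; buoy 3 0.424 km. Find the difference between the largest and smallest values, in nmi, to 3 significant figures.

0.102 nmi

buoy 2: 1833 ft = 0.30167 nmi.
buoy 3: 0.424 km = 0.22894 nmi.
Spread: 0.30167 − 0.20000 = 0.102 nmi.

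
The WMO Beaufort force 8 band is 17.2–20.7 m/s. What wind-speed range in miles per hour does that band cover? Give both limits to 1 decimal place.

38.5 to 46.3 mph

17.2–20.7 m/s × 2.237 = 38.5–46.3 mph.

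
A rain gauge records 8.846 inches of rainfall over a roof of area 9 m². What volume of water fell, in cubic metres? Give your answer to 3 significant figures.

Depth: 8.846 in × 25.4 = 224.6884 mm.
1 mm over 1 m² is 1 L, so volume = 224.6884 × 9 = 2022.1956 L = 2.02 m³.

2.02 cubic metres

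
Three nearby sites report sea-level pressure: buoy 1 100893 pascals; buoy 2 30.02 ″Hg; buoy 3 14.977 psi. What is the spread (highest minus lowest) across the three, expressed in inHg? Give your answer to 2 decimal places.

0.70 inHg

buoy 1: 100893 Pa = 29.7937 inHg.
buoy 3: 14.977 psi = 30.4935 inHg.
Spread: 30.4935 − 29.7937 = 0.70 inHg.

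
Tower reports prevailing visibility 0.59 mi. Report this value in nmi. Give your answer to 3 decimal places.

1 SM = 0.868976 nmi, so 0.59 × 0.868976 = 0.513 nmi.

0.513 nmi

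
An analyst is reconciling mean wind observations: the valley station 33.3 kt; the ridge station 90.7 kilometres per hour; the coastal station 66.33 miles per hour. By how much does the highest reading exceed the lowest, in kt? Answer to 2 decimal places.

24.34 kt

the ridge station: 90.7 km/h = 48.9741 kt.
the coastal station: 66.33 mph = 57.6392 kt.
Spread: 57.6392 − 33.3000 = 24.34 kt.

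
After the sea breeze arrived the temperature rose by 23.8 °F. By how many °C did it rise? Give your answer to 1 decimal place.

For a temperature change the 32° offset cancels: Δ°C = 23.8 × 0.5556 = 13.2 °C.

13.2 °C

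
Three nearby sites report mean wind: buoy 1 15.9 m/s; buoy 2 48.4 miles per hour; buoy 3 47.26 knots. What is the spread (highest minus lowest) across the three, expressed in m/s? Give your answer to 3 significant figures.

buoy 2: 48.4 mph = 21.6367 m/s.
buoy 3: 47.26 kt = 24.3126 m/s.
Spread: 24.3126 − 15.9000 = 8.41 m/s.

8.41 m/s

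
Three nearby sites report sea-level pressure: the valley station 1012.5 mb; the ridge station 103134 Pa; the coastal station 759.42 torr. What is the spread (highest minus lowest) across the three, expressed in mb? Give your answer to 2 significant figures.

the ridge station: 103134 Pa = 1031.34 mb.
the coastal station: 759.42 mmHg = 1012.48 mb.
Spread: 1031.34 − 1012.48 = 19 mb.

19 mb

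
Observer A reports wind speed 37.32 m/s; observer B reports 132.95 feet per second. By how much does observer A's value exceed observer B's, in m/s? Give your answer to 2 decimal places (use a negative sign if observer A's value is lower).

observer B: 132.95 ft/s = 40.5232 m/s.
Difference: 37.3200 − 40.5232 = -3.20 m/s.

-3.20 m/s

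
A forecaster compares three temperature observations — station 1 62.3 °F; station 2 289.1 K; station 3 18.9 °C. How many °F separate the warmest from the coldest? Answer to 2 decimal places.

station 1: 62.3 °F = 16.833 °C.
station 2: 289.1 K = 15.950 °C.
Spread: 18.900 − 15.950 = 2.950 °C = 5.31 °F.

5.31 °F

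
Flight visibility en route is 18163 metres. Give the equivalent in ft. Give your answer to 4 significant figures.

1 m = 3.28084 ft, so 18163 × 3.28084 = 59590 ft.

59590 ft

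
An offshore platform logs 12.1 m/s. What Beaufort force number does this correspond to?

12.1 m/s lies in the Beaufort 6 band (strong breeze, 10.8–13.8 m/s).

Beaufort force 6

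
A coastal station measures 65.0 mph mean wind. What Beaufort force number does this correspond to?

65.0 mph = 29.1 m/s, which is Beaufort 11 (violent storm, 28.5–32.6 m/s).

Beaufort force 11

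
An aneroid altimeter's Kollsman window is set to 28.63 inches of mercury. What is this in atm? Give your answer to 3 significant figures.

1 inHg = 0.0334211 atm, so 28.63 × 0.0334211 = 0.957 atm.

0.957 atm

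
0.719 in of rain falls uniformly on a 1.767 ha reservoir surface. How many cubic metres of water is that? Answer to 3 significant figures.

323 cubic metres

Depth: 0.719 in × 25.4 = 18.2626 mm.
Area: 1.767 ha = 17670 m².
1 mm over 1 m² is 1 L, so volume = 18.2626 × 17670 = 322700.14 L = 323 m³.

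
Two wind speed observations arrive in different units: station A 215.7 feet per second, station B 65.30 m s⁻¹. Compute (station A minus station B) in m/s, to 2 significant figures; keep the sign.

station A: 215.7 ft/s = 65.7454 m/s.
Difference: 65.7454 − 65.3000 = 0.45 m/s.

0.45 m/s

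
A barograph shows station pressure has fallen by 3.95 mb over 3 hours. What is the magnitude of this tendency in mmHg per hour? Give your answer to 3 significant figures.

0.988 mmHg per hour

3.95 mb / 3 h × 0.750062 mmHg/mb = 0.988 mmHg/h.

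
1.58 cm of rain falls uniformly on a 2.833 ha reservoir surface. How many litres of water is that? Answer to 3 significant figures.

448000 litres

Depth: 1.58 cm × 10 = 15.8 mm.
Area: 2.833 ha = 28330 m².
1 mm over 1 m² is 1 L, so volume = 15.8 × 28330 = 447614 L ≈ 448000 L.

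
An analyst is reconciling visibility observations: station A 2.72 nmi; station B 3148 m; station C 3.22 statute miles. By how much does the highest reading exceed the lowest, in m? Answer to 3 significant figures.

2030 m

station A: 2.72 nmi = 5037.44 m.
station C: 3.22 SM = 5182.09 m.
Spread: 5182.09 − 3148.00 = 2030 m.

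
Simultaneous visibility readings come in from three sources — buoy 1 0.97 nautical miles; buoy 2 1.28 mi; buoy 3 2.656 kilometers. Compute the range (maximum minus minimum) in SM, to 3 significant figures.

0.534 SM

buoy 1: 0.97 nmi = 1.11626 SM.
buoy 3: 2.656 km = 1.65036 SM.
Spread: 1.65036 − 1.11626 = 0.534 SM.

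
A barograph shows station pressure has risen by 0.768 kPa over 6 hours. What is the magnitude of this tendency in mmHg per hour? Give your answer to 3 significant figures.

0.960 mmHg per hour

0.768 kPa / 6 h × 7.50062 mmHg/kPa = 0.960 mmHg/h.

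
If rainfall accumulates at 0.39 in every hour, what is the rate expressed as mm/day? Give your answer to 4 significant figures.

237.7 mm/day

0.39 in/hour × 25.4 mm/in × 24 hour/day = 237.7 mm/day.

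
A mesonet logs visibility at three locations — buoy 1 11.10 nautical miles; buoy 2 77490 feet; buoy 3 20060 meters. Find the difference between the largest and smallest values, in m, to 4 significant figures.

buoy 1: 11.10 nmi = 20557.20 m.
buoy 2: 77490 ft = 23618.95 m.
Spread: 23618.95 − 20060.00 = 3559 m.

3559 m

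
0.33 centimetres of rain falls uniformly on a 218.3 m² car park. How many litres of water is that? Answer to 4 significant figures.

720.4 litres

Depth: 0.33 cm × 10 = 3.3 mm.
1 mm over 1 m² is 1 L, so volume = 3.3 × 218.3 = 720.39 L ≈ 720.4 L.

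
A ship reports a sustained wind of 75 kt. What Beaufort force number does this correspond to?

Beaufort force 12

75 kt lies in the Beaufort 12 band (hurricane force, ≥64 kt).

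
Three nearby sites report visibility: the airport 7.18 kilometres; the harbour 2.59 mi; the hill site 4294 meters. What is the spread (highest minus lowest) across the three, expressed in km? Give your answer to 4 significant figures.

the harbour: 2.59 SM = 4.16820 km.
the hill site: 4294 m = 4.29400 km.
Spread: 7.18000 − 4.16820 = 3.012 km.

3.012 km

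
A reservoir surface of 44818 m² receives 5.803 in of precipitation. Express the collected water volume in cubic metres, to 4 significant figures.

Depth: 5.803 in × 25.4 = 147.3962 mm.
1 mm over 1 m² is 1 L, so volume = 147.3962 × 44818 = 6606002.9 L = 6606 m³.

6606 cubic metres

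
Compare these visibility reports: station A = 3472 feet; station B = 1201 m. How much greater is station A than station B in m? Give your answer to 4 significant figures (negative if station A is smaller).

station A: 3472 ft = 1058.266 m.
Difference: 1058.266 − 1201.000 = -142.7 m.

-142.7 m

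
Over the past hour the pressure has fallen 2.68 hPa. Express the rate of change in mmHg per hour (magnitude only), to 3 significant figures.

2.01 mmHg per hour

2.68 hPa / 1 h × 0.750062 mmHg/hPa = 2.01 mmHg/h.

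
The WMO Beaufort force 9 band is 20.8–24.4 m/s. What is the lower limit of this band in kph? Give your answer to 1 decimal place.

20.8–24.4 m/s × 3.6 = 74.9–87.8 km/h.

74.9 km/h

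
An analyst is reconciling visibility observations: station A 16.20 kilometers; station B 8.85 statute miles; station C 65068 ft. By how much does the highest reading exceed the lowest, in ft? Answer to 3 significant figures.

18300 ft

station A: 16.20 km = 53149.61 ft.
station B: 8.85 SM = 46728.00 ft.
Spread: 65068.00 − 46728.00 = 18300 ft.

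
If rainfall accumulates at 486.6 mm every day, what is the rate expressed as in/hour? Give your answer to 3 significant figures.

0.798 in/hour

486.6 mm/day × 0.0393701 in/mm × 0.0416667 day/hour = 0.798 in/hour.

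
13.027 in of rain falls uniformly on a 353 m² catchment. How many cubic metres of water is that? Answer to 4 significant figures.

Depth: 13.027 in × 25.4 = 330.8858 mm.
1 mm over 1 m² is 1 L, so volume = 330.8858 × 353 = 116802.69 L = 116.8 m³.

116.8 cubic metres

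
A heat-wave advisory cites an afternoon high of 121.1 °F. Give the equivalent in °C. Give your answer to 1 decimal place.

°C = (°F − 32) × 5/9 = (121.1 − 32) / 1.8 = 49.5 °C.

49.5 °C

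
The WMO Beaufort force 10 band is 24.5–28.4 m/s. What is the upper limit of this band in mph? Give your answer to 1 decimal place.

24.5–28.4 m/s × 2.237 = 54.8–63.5 mph.

63.5 mph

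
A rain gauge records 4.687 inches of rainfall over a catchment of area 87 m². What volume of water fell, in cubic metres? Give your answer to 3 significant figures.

Depth: 4.687 in × 25.4 = 119.0498 mm.
1 mm over 1 m² is 1 L, so volume = 119.0498 × 87 = 10357.333 L = 10.4 m³.

10.4 cubic metres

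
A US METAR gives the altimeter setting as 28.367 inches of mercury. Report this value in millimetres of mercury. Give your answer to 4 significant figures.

1 inHg = 25.4 mmHg, so 28.367 × 25.4 = 720.5 mmHg.

720.5 mmHg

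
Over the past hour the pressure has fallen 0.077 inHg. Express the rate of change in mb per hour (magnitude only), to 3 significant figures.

0.077 inHg / 1 h × 33.8639 mb/inHg = 2.61 mb/h.

2.61 mb per hour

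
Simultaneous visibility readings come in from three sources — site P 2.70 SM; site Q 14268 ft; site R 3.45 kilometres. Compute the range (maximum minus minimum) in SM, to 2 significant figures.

0.56 SM

site Q: 14268 ft = 2.7023 SM.
site R: 3.45 km = 2.1437 SM.
Spread: 2.7023 − 2.1437 = 0.56 SM.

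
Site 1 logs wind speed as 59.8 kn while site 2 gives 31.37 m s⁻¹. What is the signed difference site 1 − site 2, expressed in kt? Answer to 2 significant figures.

-1.2 kt

site 2: 31.37 m/s = 60.978 kt.
Difference: 59.800 − 60.978 = -1.2 kt.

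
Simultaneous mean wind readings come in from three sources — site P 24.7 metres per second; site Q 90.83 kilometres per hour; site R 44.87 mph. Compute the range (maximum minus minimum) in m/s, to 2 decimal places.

5.17 m/s

site Q: 90.83 km/h = 25.2306 m/s.
site R: 44.87 mph = 20.0587 m/s.
Spread: 25.2306 − 20.0587 = 5.17 m/s.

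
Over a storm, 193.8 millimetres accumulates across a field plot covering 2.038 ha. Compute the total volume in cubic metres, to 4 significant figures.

Area: 2.038 ha = 20380 m².
1 mm over 1 m² is 1 L, so volume = 193.8 × 20380 = 3949644 L = 3950 m³.

3950 cubic metres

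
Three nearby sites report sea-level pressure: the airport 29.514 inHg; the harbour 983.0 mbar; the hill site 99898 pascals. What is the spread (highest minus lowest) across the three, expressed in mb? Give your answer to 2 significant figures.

16 mb

the airport: 29.514 inHg = 999.46 mb.
the hill site: 99898 Pa = 998.98 mb.
Spread: 999.46 − 983.00 = 16 mb.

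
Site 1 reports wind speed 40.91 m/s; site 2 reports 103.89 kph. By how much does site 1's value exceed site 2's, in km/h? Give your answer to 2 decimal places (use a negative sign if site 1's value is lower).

site 1: 40.91 m/s = 147.2760 km/h.
Difference: 147.2760 − 103.8900 = 43.39 km/h.

43.39 km/h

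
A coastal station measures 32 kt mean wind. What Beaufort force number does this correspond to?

Beaufort force 7

32 kt lies in the Beaufort 7 band (near gale, 28–33 kt).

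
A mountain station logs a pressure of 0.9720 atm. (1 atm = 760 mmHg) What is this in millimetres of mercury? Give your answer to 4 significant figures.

738.7 mmHg

1 atm = 760 mmHg, so 0.9720 × 760 = 738.7 mmHg.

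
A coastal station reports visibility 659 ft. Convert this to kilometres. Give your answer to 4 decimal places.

1 ft = 0.0003048 km, so 659 × 0.0003048 = 0.2009 km.

0.2009 km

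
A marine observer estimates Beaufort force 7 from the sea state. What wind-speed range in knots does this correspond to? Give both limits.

28 to 33 kt

Beaufort 7 (near gale) spans 28–33 knots.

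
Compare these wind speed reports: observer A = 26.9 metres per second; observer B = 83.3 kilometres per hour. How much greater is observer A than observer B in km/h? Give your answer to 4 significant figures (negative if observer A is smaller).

13.54 km/h

observer A: 26.9 m/s = 96.8400 km/h.
Difference: 96.8400 − 83.3000 = 13.54 km/h.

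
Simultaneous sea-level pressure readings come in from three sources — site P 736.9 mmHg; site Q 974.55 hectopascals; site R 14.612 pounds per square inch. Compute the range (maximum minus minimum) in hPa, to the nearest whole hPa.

site P: 736.9 mmHg = 982.45 hPa.
site R: 14.612 psi = 1007.46 hPa.
Spread: 1007.46 − 974.55 = 33 hPa.

33 hPa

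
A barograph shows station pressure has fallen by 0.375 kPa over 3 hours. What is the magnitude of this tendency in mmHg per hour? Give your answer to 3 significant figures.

0.375 kPa / 3 h × 7.50062 mmHg/kPa = 0.938 mmHg/h.

0.938 mmHg per hour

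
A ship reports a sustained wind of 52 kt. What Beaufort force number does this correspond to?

Beaufort force 10

52 kt lies in the Beaufort 10 band (storm, 48–55 kt).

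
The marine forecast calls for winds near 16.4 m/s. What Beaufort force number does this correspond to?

Beaufort force 7

16.4 m/s lies in the Beaufort 7 band (near gale, 13.9–17.1 m/s).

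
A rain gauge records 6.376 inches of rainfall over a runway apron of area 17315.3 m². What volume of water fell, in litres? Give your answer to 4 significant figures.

2804000 litres

Depth: 6.376 in × 25.4 = 161.9504 mm.
1 mm over 1 m² is 1 L, so volume = 161.9504 × 17315.3 = 2804219.8 L ≈ 2804000 L.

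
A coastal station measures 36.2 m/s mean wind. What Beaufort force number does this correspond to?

36.2 m/s lies in the Beaufort 12 band (hurricane force, ≥32.7 m/s).

Beaufort force 12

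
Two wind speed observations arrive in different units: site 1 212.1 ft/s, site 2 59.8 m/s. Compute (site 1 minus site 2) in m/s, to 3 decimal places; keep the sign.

4.848 m/s

site 1: 212.1 ft/s = 64.64808 m/s.
Difference: 64.64808 − 59.80000 = 4.848 m/s.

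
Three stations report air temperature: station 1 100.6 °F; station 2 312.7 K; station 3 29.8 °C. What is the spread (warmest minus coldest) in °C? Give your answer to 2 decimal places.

station 1: 100.6 °F = 38.111 °C.
station 2: 312.7 K = 39.550 °C.
Spread: 39.550 − 29.800 = 9.750 °C.

9.75 °C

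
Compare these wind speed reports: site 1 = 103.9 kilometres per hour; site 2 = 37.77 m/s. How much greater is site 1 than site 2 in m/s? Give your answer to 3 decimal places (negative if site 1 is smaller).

site 1: 103.9 km/h = 28.86111 m/s.
Difference: 28.86111 − 37.77000 = -8.909 m/s.

-8.909 m/s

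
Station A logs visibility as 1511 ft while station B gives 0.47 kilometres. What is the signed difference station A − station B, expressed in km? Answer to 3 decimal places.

-0.009 km

station A: 1511 ft = 0.46055 km.
Difference: 0.46055 − 0.47000 = -0.009 km.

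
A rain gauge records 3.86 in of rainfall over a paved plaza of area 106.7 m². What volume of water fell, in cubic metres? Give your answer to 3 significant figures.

10.5 cubic metres

Depth: 3.86 in × 25.4 = 98.044 mm.
1 mm over 1 m² is 1 L, so volume = 98.044 × 106.7 = 10461.295 L = 10.5 m³.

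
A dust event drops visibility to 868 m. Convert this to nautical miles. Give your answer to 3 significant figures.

0.469 nmi

1 m = 0.000539957 nmi, so 868 × 0.000539957 = 0.469 nmi.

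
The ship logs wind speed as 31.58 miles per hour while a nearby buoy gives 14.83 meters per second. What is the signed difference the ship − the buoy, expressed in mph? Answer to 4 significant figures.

-1.594 mph

the buoy: 14.83 m/s = 33.17377 mph.
Difference: 31.58000 − 33.17377 = -1.594 mph.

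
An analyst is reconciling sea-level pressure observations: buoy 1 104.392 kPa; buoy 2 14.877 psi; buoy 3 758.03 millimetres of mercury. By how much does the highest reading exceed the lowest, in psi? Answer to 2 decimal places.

0.48 psi

buoy 1: 104.392 kPa = 15.1408 psi.
buoy 3: 758.03 mmHg = 14.6579 psi.
Spread: 15.1408 − 14.6579 = 0.48 psi.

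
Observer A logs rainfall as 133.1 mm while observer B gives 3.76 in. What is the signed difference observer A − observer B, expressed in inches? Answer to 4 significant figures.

1.480 in

observer A: 133.1 mm = 5.24016 in.
Difference: 5.24016 − 3.76000 = 1.480 in.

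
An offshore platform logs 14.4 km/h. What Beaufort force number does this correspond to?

14.4 km/h = 4.0 m/s, which is Beaufort 3 (gentle breeze, 3.4–5.4 m/s).

Beaufort force 3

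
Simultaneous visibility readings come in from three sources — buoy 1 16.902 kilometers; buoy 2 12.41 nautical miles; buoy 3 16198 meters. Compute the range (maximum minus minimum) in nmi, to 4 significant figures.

buoy 1: 16.902 km = 9.12635 nmi.
buoy 3: 16198 m = 8.74622 nmi.
Spread: 12.41000 − 8.74622 = 3.664 nmi.

3.664 nmi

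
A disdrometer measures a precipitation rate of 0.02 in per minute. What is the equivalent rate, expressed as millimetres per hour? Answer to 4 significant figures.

0.02 in/minute × 25.4 mm/in × 60 minute/hour = 30.48 mm/hour.

30.48 mm/hour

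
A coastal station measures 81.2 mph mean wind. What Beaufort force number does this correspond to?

Beaufort force 12

81.2 mph = 36.3 m/s, which is Beaufort 12 (hurricane force, ≥32.7 m/s).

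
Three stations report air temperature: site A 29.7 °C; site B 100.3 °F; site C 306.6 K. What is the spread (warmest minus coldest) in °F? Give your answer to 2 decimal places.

14.84 °F

site B: 100.3 °F = 37.944 °C.
site C: 306.6 K = 33.450 °C.
Spread: 37.944 − 29.700 = 8.244 °C = 14.84 °F.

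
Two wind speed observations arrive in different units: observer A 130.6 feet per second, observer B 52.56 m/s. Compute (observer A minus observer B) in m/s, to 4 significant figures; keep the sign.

observer A: 130.6 ft/s = 39.8069 m/s.
Difference: 39.8069 − 52.5600 = -12.75 m/s.

-12.75 m/s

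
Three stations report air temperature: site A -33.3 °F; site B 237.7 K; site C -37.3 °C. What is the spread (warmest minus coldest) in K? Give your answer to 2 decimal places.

1.85 K

site A: -33.3 °F = -36.278 °C.
site B: 237.7 K = -35.450 °C.
Spread: (-35.450) − (-37.300) = 1.850 °C.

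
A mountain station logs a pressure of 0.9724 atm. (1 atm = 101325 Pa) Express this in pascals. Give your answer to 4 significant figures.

98530 Pa

1 atm = 101325 Pa, so 0.9724 × 101325 = 98530 Pa.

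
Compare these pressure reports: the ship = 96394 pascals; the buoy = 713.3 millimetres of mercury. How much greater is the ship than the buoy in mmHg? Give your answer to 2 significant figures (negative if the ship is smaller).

9.7 mmHg

the ship: 96394 Pa = 723.014 mmHg.
Difference: 723.014 − 713.300 = 9.7 mmHg.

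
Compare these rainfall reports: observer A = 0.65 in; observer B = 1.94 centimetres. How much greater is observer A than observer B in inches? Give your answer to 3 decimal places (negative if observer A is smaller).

observer B: 1.94 cm = 0.76378 in.
Difference: 0.65000 − 0.76378 = -0.114 in.

-0.114 in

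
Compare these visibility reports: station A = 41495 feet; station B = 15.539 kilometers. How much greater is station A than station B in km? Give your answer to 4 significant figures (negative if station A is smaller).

-2.891 km

station A: 41495 ft = 12.64768 km.
Difference: 12.64768 − 15.53900 = -2.891 km.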